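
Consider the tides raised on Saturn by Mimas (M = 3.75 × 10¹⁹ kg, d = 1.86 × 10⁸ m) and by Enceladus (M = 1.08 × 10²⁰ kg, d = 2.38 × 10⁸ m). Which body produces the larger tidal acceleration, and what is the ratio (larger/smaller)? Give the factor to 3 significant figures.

Compare M/d³ for the two perturbers:
Mimas: (3.75 × 10¹⁹) / (1.86 × 10⁸)³ = 5.828 × 10⁻⁶
Enceladus: (1.08 × 10²⁰) / (2.38 × 10⁸)³ = 8.011 × 10⁻⁶
Ratio (larger/smaller) = 1.37

Enceladus, by a factor of ≈ 1.37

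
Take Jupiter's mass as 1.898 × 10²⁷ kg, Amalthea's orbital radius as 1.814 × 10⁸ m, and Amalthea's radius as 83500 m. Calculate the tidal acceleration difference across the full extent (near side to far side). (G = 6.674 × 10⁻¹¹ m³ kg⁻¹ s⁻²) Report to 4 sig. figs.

7.088 × 10⁻³ m/s²

a_tidal = 4GMr/d³
        = 4 × (6.674 × 10⁻¹¹) × (1.898 × 10²⁷) × (83500) / (1.814 × 10⁸)³
        = 7.088 × 10⁻³ m/s²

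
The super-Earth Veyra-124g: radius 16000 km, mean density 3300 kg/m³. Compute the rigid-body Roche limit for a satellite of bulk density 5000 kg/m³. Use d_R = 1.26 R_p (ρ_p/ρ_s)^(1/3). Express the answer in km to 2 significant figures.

18000 km

d_R = 1.26 × 16000 km × (3300/5000)^(1/3)
    = 18000 km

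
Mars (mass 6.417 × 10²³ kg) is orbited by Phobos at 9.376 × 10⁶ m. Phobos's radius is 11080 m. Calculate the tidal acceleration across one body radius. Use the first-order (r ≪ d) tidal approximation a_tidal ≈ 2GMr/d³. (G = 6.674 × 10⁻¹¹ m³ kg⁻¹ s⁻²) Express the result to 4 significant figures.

1.151 × 10⁻³ m/s²

a_tidal = 2GMr/d³
        = 2 × (6.674 × 10⁻¹¹) × (6.417 × 10²³) × (11080) / (9.376 × 10⁶)³
        = 1.151 × 10⁻³ m/s²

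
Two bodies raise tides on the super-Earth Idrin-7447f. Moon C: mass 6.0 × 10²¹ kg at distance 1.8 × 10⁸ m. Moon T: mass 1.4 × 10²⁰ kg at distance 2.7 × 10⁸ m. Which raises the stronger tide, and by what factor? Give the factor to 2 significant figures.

Moon C, by a factor of ≈ 140

Tidal acceleration ∝ M/d³, so compare M/d³ for each.
Moon C: (6.0 × 10²¹) / (1.8 × 10⁸)³ = 1.029 × 10⁻³
Moon T: (1.4 × 10²⁰) / (2.7 × 10⁸)³ = 7.113 × 10⁻⁶
Ratio (larger/smaller) = 140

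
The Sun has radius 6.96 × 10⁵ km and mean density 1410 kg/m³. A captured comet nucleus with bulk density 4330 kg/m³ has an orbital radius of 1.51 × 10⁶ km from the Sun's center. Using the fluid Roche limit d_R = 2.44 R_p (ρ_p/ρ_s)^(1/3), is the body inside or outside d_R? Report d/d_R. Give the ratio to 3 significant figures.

d_R = 2.44 × (6.96 × 10⁵ km) × (1410/4330)^(1/3) = 1.168 × 10⁶ km
d/d_R = (1.51 × 10⁶) / (1.168 × 10⁶) = 1.29
Since d/d_R > 1, the body is outside the Roche limit.

outside; d/d_R ≈ 1.29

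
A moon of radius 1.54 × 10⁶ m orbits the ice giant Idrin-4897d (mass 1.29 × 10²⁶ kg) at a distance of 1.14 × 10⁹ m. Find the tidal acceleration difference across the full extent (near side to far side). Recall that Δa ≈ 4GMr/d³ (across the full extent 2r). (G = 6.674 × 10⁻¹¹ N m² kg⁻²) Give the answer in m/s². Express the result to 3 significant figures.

3.58 × 10⁻⁵ m/s²

Near-to-far spans 2r, so the tidal difference is twice the near-to-center value: 4GMr/d³.
Δa = 4GMr/d³
   = 4 × (6.674 × 10⁻¹¹) × (1.29 × 10²⁶) × (1.54 × 10⁶) / (1.14 × 10⁹)³
   = 3.58 × 10⁻⁵ m/s²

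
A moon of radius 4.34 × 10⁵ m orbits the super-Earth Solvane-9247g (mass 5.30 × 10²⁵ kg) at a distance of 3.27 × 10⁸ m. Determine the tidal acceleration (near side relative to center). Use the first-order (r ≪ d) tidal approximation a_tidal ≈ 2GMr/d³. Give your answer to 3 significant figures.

8.78 × 10⁻⁵ m/s²

The tidal stretch is the gradient of GM/d² times the body's extent r, hence the 1/d³ dependence.
Δg = 2GMr/d³
   = 2 × (6.674 × 10⁻¹¹) × (5.30 × 10²⁵) × (4.34 × 10⁵) / (3.27 × 10⁸)³
   = 8.78 × 10⁻⁵ m/s²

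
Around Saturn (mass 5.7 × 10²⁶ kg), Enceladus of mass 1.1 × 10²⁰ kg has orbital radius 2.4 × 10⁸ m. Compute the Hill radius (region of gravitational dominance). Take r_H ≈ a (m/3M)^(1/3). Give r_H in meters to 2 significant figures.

r_H ≈ a (m/3M)^(1/3)
    = (2.4 × 10⁸) × (1.1 × 10²⁰ / (3 × 5.7 × 10²⁶))^(1/3)
    = 9.6 × 10⁵ m

9.6 × 10⁵ m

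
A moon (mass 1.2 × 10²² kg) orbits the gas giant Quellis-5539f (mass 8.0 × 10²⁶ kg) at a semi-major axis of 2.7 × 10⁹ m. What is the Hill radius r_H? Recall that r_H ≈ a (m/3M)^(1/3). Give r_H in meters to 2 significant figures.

r_H ≈ a (m/3M)^(1/3)
    = (2.7 × 10⁹) × (1.2 × 10²² / (3 × 8.0 × 10²⁶))^(1/3)
    = 4.6 × 10⁷ m

4.6 × 10⁷ m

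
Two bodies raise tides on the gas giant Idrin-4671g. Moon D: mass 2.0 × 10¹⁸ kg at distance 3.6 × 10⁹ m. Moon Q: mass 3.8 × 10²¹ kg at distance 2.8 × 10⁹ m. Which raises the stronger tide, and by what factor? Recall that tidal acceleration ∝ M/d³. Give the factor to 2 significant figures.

The tide-raising term goes as M/d³ (the gradient of a 1/d² field).
Moon D: (2.0 × 10¹⁸) / (3.6 × 10⁹)³ = 4.287 × 10⁻¹¹
Moon Q: (3.8 × 10²¹) / (2.8 × 10⁹)³ = 1.731 × 10⁻⁷
Ratio (larger/smaller) = 4000

Moon Q, by a factor of ≈ 4000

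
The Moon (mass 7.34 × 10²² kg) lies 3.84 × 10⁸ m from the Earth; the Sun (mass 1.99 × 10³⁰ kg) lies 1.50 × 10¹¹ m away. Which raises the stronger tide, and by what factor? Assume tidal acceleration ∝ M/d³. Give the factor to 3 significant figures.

Tidal stretch scales as M/d³; compute that for each body.
The Moon: (7.34 × 10²²) / (3.84 × 10⁸)³ = 1.296 × 10⁻³
The Sun: (1.99 × 10³⁰) / (1.50 × 10¹¹)³ = 5.896 × 10⁻⁴
Ratio (larger/smaller) = 2.20

The Moon, by a factor of ≈ 2.20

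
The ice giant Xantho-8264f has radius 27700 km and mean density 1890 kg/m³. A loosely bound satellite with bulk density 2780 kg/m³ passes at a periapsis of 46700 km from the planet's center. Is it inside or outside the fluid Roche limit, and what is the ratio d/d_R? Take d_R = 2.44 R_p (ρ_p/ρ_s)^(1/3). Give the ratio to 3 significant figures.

inside; d/d_R ≈ 0.786

d_R = 2.44 × (27700 km) × (1890/2780)^(1/3) = 59430 km
d/d_R = (46700) / (59430) = 0.786
Since d/d_R < 1, the body is inside the Roche limit.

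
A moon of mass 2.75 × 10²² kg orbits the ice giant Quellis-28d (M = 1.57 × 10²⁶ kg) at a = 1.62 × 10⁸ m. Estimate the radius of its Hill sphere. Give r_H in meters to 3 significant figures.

6.28 × 10⁶ m

r_H ≈ a (m/3M)^(1/3)
    = (1.62 × 10⁸) × (2.75 × 10²² / (3 × 1.57 × 10²⁶))^(1/3)
    = 6.28 × 10⁶ m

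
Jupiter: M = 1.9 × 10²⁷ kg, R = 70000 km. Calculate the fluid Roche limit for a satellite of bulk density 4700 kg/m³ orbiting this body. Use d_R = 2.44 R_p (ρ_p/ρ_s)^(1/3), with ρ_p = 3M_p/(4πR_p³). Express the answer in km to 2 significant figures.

ρ_p = 3M_p/(4πR_p³) = 3 × (1.9 × 10²⁷) / (4π × (7.0 × 10⁷ m)³) = 1300 kg/m³
d_R = 2.44 × 70000 km × (1300/4700)^(1/3)
    = 1.1 × 10⁵ km

1.1 × 10⁵ km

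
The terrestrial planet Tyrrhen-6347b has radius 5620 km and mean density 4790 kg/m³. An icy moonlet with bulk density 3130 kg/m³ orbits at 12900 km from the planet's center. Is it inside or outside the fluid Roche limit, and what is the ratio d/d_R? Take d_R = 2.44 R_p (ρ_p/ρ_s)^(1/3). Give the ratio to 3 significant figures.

inside; d/d_R ≈ 0.816

d_R = 2.44 × (5620 km) × (4790/3130)^(1/3) = 15800 km
d/d_R = (12900) / (15800) = 0.816
Since d/d_R < 1, the body is inside the Roche limit.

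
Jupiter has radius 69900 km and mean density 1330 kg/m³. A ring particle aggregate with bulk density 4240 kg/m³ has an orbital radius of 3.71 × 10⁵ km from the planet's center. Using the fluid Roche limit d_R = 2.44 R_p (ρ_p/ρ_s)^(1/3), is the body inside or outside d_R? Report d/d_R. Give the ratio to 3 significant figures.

d_R = 2.44 × (69900 km) × (1330/4240)^(1/3) = 1.159 × 10⁵ km
d/d_R = (3.71 × 10⁵) / (1.159 × 10⁵) = 3.20
Since d/d_R > 1, the body is outside the Roche limit.

outside; d/d_R ≈ 3.20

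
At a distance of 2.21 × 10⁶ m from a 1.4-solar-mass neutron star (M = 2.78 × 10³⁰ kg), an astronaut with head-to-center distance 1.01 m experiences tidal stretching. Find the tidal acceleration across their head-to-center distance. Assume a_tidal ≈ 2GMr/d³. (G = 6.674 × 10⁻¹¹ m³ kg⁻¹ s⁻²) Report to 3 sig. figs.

Δg = 2GMr/d³
   = 2 × (6.674 × 10⁻¹¹) × (2.78 × 10³⁰) × (1.01) / (2.21 × 10⁶)³
   = 3.47 × 10¹ m/s²

3.47 × 10¹ m/s²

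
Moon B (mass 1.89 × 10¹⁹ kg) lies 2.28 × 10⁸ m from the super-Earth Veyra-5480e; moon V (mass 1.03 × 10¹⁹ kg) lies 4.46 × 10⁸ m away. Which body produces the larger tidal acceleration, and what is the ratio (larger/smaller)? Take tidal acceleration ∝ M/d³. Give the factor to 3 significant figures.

Tidal stretch scales as M/d³; compute that for each body.
Moon B: (1.89 × 10¹⁹) / (2.28 × 10⁸)³ = 1.595 × 10⁻⁶
Moon V: (1.03 × 10¹⁹) / (4.46 × 10⁸)³ = 1.161 × 10⁻⁷
Ratio (larger/smaller) = 13.7

Moon B, by a factor of ≈ 13.7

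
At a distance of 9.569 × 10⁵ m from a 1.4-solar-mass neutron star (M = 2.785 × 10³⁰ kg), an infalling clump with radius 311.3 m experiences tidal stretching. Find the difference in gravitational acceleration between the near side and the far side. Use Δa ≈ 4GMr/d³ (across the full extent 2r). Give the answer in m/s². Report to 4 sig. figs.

2.642 × 10⁵ m/s²

Δa = 4GMr/d³
   = 4 × (6.674 × 10⁻¹¹) × (2.785 × 10³⁰) × (311.3) / (9.569 × 10⁵)³
   = 2.642 × 10⁵ m/s²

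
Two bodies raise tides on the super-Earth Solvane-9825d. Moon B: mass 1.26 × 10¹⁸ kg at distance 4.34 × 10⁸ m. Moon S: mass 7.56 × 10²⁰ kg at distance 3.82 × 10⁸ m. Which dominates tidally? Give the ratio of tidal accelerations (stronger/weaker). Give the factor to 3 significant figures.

Tidal stretch scales as M/d³; compute that for each body.
Moon B: (1.26 × 10¹⁸) / (4.34 × 10⁸)³ = 1.541 × 10⁻⁸
Moon S: (7.56 × 10²⁰) / (3.82 × 10⁸)³ = 1.356 × 10⁻⁵
Ratio (larger/smaller) = 880

Moon S, by a factor of ≈ 880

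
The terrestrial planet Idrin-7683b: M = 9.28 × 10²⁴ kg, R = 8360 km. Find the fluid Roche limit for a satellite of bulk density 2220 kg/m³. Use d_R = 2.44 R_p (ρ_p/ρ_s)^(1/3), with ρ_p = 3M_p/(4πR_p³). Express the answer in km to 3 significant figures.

ρ_p = 3M_p/(4πR_p³) = 3 × (9.28 × 10²⁴) / (4π × (8.36 × 10⁶ m)³) = 3790 kg/m³
d_R = 2.44 × 8360 km × (3790/2220)^(1/3)
    = 24400 km

24400 km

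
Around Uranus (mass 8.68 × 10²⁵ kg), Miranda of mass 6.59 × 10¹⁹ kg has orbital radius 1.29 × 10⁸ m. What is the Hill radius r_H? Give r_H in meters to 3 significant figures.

r_H ≈ a (m/3M)^(1/3)
    = (1.29 × 10⁸) × (6.59 × 10¹⁹ / (3 × 8.68 × 10²⁵))^(1/3)
    = 8.16 × 10⁵ m

8.16 × 10⁵ m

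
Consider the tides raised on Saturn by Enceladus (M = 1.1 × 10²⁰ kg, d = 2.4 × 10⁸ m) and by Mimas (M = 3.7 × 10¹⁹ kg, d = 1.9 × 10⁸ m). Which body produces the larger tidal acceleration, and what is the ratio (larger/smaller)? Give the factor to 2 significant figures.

Compare M/d³ for the two perturbers:
Enceladus: (1.1 × 10²⁰) / (2.4 × 10⁸)³ = 7.957 × 10⁻⁶
Mimas: (3.7 × 10¹⁹) / (1.9 × 10⁸)³ = 5.394 × 10⁻⁶
Ratio (larger/smaller) = 1.5

Enceladus, by a factor of ≈ 1.5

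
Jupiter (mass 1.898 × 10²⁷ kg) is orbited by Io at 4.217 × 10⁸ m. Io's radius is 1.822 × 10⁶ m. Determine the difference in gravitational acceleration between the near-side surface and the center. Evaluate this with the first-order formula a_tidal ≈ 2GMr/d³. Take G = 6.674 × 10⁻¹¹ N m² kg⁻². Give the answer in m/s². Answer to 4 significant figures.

Δa = 2GMr/d³
   = 2 × (6.674 × 10⁻¹¹) × (1.898 × 10²⁷) × (1.822 × 10⁶) / (4.217 × 10⁸)³
   = 6.155 × 10⁻³ m/s²

6.155 × 10⁻³ m/s²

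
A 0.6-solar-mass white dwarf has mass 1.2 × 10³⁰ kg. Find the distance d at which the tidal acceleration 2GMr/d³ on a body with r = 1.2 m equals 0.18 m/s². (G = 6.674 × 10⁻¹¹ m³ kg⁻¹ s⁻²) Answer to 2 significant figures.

2GMr/d³ = a_tidal  ⇒  d = (2GMr / a_tidal)^(1/3)
d = (2 × 6.674×10⁻¹¹ × (1.2 × 10³⁰) × (1.2) / (0.18))^(1/3)
  = 1.0 × 10⁷ m

1.0 × 10⁷ m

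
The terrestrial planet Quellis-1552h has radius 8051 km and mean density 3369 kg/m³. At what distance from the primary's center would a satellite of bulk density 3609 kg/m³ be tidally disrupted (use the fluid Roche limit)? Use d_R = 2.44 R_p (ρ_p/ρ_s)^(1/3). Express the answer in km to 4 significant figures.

d_R = 2.44 × 8051 km × (3369/3609)^(1/3)
    = 19200 km

19200 km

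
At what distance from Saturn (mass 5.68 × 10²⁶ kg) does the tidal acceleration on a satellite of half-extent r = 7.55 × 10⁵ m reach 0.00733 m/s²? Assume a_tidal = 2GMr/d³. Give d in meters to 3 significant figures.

1.98 × 10⁸ m

2GMr/d³ = a_tidal  ⇒  d = (2GMr / a_tidal)^(1/3)
d = (2 × 6.674×10⁻¹¹ × (5.68 × 10²⁶) × (7.55 × 10⁵) / (0.00733))^(1/3)
  = 1.98 × 10⁸ m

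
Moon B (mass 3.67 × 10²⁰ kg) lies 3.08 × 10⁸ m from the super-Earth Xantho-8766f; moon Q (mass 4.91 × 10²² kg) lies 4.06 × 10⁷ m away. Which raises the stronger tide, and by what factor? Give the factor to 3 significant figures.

Compare M/d³ for the two perturbers:
Moon B: (3.67 × 10²⁰) / (3.08 × 10⁸)³ = 1.256 × 10⁻⁵
Moon Q: (4.91 × 10²²) / (4.06 × 10⁷)³ = 7.337 × 10⁻¹
Ratio (larger/smaller) = 58400

Moon Q, by a factor of ≈ 58400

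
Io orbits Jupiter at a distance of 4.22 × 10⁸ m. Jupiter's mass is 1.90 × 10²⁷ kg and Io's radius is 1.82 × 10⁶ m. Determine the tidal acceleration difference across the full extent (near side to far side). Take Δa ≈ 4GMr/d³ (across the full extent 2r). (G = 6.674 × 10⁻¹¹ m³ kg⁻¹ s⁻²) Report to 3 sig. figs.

Δg = 4GMr/d³
   = 4 × (6.674 × 10⁻¹¹) × (1.90 × 10²⁷) × (1.82 × 10⁶) / (4.22 × 10⁸)³
   = 1.23 × 10⁻² m/s²

1.23 × 10⁻² m/s²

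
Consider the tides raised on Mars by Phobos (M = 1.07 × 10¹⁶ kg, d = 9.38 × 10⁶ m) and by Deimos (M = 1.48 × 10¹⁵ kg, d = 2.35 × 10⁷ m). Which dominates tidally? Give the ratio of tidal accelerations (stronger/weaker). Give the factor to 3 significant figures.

Phobos, by a factor of ≈ 114

Tidal stretch scales as M/d³; compute that for each body.
Phobos: (1.07 × 10¹⁶) / (9.38 × 10⁶)³ = 1.297 × 10⁻⁵
Deimos: (1.48 × 10¹⁵) / (2.35 × 10⁷)³ = 1.140 × 10⁻⁷
Ratio (larger/smaller) = 114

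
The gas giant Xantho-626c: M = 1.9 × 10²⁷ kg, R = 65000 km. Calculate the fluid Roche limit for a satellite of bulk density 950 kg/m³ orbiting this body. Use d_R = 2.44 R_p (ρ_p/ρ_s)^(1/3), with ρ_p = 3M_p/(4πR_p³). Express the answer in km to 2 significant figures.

ρ_p = 3M_p/(4πR_p³) = 3 × (1.9 × 10²⁷) / (4π × (6.5 × 10⁷ m)³) = 1700 kg/m³
d_R = 2.44 × 65000 km × (1700/950)^(1/3)
    = 1.9 × 10⁵ km

1.9 × 10⁵ km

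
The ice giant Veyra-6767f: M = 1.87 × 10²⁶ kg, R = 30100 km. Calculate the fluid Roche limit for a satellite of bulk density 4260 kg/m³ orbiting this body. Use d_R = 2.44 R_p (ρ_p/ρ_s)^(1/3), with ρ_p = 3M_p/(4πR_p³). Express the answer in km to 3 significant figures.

53400 km

ρ_p = 3M_p/(4πR_p³) = 3 × (1.87 × 10²⁶) / (4π × (3.01 × 10⁷ m)³) = 1640 kg/m³
d_R = 2.44 × 30100 km × (1640/4260)^(1/3)
    = 53400 km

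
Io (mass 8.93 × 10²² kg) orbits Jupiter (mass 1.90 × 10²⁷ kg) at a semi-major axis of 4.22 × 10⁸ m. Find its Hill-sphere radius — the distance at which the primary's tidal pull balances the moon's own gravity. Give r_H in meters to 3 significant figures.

r_H ≈ a (m/3M)^(1/3)
    = (4.22 × 10⁸) × (8.93 × 10²² / (3 × 1.90 × 10²⁷))^(1/3)
    = 1.06 × 10⁷ m

1.06 × 10⁷ m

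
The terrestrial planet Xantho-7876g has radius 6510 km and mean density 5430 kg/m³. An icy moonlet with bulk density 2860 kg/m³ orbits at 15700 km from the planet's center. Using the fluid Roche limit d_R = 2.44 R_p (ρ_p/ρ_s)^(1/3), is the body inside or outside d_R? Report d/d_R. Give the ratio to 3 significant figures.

d_R = 2.44 × (6510 km) × (5430/2860)^(1/3) = 19670 km
d/d_R = (15700) / (19670) = 0.798
Since d/d_R < 1, the body is inside the Roche limit.

inside; d/d_R ≈ 0.798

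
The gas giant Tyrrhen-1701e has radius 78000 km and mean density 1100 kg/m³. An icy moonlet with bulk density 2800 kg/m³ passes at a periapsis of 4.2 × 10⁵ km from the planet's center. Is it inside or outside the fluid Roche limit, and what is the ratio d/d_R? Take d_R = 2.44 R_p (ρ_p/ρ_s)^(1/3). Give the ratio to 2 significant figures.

outside; d/d_R ≈ 3.0

d_R = 2.44 × (78000 km) × (1100/2800)^(1/3) = 1.394 × 10⁵ km
d/d_R = (4.2 × 10⁵) / (1.394 × 10⁵) = 3.0
Since d/d_R > 1, the body is outside the Roche limit.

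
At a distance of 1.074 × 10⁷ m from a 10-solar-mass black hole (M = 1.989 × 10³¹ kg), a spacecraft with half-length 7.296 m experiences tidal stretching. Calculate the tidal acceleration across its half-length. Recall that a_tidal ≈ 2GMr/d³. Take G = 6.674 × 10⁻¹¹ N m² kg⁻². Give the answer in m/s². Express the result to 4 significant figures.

1.564 × 10¹ m/s²

Since r ≪ d, expand the inverse-square field across one radius to get the leading 2GMr/d³ term.
a_tidal = 2GMr/d³
        = 2 × (6.674 × 10⁻¹¹) × (1.989 × 10³¹) × (7.296) / (1.074 × 10⁷)³
        = 1.564 × 10¹ m/s²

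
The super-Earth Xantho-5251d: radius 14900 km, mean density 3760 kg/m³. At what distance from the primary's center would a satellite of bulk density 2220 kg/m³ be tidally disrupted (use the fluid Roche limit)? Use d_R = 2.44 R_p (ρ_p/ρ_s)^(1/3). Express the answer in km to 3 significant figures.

43300 km

d_R = 2.44 × 14900 km × (3760/2220)^(1/3)
    = 43300 km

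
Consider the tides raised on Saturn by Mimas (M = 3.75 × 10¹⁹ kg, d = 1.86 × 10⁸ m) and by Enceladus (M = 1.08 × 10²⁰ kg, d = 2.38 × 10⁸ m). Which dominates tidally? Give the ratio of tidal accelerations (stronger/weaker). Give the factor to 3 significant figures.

Enceladus, by a factor of ≈ 1.37

Tidal stretch scales as M/d³; compute that for each body.
Mimas: (3.75 × 10¹⁹) / (1.86 × 10⁸)³ = 5.828 × 10⁻⁶
Enceladus: (1.08 × 10²⁰) / (2.38 × 10⁸)³ = 8.011 × 10⁻⁶
Ratio (larger/smaller) = 1.37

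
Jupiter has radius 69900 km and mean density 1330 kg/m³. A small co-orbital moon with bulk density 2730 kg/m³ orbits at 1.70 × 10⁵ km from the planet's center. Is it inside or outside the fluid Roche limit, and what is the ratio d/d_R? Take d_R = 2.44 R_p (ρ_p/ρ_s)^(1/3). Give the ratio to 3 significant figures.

outside; d/d_R ≈ 1.27

d_R = 2.44 × (69900 km) × (1330/2730)^(1/3) = 1.342 × 10⁵ km
d/d_R = (1.70 × 10⁵) / (1.342 × 10⁵) = 1.27
Since d/d_R > 1, the body is outside the Roche limit.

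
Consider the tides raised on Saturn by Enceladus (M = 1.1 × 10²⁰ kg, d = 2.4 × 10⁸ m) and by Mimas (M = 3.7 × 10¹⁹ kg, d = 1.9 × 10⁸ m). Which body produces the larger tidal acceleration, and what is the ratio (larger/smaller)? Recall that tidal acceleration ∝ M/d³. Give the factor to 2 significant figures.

The tide-raising term goes as M/d³ (the gradient of a 1/d² field).
Enceladus: (1.1 × 10²⁰) / (2.4 × 10⁸)³ = 7.957 × 10⁻⁶
Mimas: (3.7 × 10¹⁹) / (1.9 × 10⁸)³ = 5.394 × 10⁻⁶
Ratio (larger/smaller) = 1.5

Enceladus, by a factor of ≈ 1.5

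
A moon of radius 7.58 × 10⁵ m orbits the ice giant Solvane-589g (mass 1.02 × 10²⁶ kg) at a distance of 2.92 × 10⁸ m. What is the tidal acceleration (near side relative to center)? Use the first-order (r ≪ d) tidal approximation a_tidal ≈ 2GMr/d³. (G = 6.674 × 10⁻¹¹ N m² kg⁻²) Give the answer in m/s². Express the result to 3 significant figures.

4.15 × 10⁻⁴ m/s²

Since r ≪ d, expand the inverse-square field across one radius to get the leading 2GMr/d³ term.
Δg = 2GMr/d³
   = 2 × (6.674 × 10⁻¹¹) × (1.02 × 10²⁶) × (7.58 × 10⁵) / (2.92 × 10⁸)³
   = 4.15 × 10⁻⁴ m/s²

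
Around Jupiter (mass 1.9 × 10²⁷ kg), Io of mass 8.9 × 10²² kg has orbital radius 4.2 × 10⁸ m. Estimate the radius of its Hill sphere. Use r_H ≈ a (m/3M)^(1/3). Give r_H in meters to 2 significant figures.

1.0 × 10⁷ m

r_H ≈ a (m/3M)^(1/3)
    = (4.2 × 10⁸) × (8.9 × 10²² / (3 × 1.9 × 10²⁷))^(1/3)
    = 1.0 × 10⁷ m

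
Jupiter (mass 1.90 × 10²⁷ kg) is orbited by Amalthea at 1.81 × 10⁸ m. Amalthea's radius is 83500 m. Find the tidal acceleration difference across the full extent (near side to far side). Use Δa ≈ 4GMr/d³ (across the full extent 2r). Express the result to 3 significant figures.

Near-to-far spans 2r, so the tidal difference is twice the near-to-center value: 4GMr/d³.
Δg = 4GMr/d³
   = 4 × (6.674 × 10⁻¹¹) × (1.90 × 10²⁷) × (83500) / (1.81 × 10⁸)³
   = 7.14 × 10⁻³ m/s²

7.14 × 10⁻³ m/s²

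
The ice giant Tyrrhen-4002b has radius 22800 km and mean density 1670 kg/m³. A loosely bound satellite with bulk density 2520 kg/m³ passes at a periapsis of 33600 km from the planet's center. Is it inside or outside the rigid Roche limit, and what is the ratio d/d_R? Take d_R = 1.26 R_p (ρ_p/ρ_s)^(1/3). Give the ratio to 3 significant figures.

d_R = 1.26 × (22800 km) × (1670/2520)^(1/3) = 25050 km
d/d_R = (33600) / (25050) = 1.34
Since d/d_R > 1, the body is outside the Roche limit.

outside; d/d_R ≈ 1.34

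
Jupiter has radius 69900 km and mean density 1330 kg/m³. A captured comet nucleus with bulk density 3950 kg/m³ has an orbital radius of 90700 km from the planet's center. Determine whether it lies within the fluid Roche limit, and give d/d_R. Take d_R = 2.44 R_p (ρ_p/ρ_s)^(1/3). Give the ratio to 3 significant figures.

d_R = 2.44 × (69900 km) × (1330/3950)^(1/3) = 1.187 × 10⁵ km
d/d_R = (90700) / (1.187 × 10⁵) = 0.764
Since d/d_R < 1, the body is inside the Roche limit.

inside; d/d_R ≈ 0.764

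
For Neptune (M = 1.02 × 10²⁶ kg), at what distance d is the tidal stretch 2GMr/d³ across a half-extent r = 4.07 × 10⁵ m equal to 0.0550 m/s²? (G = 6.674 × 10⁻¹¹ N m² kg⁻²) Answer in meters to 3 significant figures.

4.65 × 10⁷ m

2GMr/d³ = a_tidal  ⇒  d = (2GMr / a_tidal)^(1/3)
d = (2 × 6.674×10⁻¹¹ × (1.02 × 10²⁶) × (4.07 × 10⁵) / (0.0550))^(1/3)
  = 4.65 × 10⁷ m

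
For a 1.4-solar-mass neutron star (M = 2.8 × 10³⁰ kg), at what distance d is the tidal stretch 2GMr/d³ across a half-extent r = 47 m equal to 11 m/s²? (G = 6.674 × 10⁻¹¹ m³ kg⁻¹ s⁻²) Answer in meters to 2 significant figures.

2GMr/d³ = a_tidal  ⇒  d = (2GMr / a_tidal)^(1/3)
d = (2 × 6.674×10⁻¹¹ × (2.8 × 10³⁰) × (47) / (11))^(1/3)
  = 1.2 × 10⁷ m

1.2 × 10⁷ m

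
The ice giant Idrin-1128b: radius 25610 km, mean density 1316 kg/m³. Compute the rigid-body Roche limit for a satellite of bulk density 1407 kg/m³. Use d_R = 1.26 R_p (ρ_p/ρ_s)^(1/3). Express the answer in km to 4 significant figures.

d_R = 1.26 × 25610 km × (1316/1407)^(1/3)
    = 31560 km

31560 km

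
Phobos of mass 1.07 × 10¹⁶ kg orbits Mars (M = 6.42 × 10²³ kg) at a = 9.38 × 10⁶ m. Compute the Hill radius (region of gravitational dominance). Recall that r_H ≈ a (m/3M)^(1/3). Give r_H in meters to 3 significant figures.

1.66 × 10⁴ m

r_H ≈ a (m/3M)^(1/3)
    = (9.38 × 10⁶) × (1.07 × 10¹⁶ / (3 × 6.42 × 10²³))^(1/3)
    = 1.66 × 10⁴ m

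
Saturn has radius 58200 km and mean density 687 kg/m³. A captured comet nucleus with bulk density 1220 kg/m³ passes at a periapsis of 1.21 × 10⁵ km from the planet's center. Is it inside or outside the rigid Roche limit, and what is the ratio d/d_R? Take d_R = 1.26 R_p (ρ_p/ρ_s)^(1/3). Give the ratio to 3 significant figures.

d_R = 1.26 × (58200 km) × (687/1220)^(1/3) = 60560 km
d/d_R = (1.21 × 10⁵) / (60560) = 2.00
Since d/d_R > 1, the body is outside the Roche limit.

outside; d/d_R ≈ 2.00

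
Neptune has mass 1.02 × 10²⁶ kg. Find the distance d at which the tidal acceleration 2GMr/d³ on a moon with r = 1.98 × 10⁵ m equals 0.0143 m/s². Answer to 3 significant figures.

2GMr/d³ = a_tidal  ⇒  d = (2GMr / a_tidal)^(1/3)
d = (2 × 6.674×10⁻¹¹ × (1.02 × 10²⁶) × (1.98 × 10⁵) / (0.0143))^(1/3)
  = 5.73 × 10⁷ m

5.73 × 10⁷ m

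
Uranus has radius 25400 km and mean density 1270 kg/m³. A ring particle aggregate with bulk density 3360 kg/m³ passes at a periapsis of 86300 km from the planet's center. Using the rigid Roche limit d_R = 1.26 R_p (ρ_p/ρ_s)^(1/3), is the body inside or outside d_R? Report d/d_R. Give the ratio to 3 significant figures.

d_R = 1.26 × (25400 km) × (1270/3360)^(1/3) = 23140 km
d/d_R = (86300) / (23140) = 3.73
Since d/d_R > 1, the body is outside the Roche limit.

outside; d/d_R ≈ 3.73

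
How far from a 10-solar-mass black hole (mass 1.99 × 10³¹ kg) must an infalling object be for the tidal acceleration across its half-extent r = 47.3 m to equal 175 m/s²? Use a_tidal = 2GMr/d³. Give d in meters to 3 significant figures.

8.95 × 10⁶ m

2GMr/d³ = a_tidal  ⇒  d = (2GMr / a_tidal)^(1/3)
d = (2 × 6.674×10⁻¹¹ × (1.99 × 10³¹) × (47.3) / (175))^(1/3)
  = 8.95 × 10⁶ m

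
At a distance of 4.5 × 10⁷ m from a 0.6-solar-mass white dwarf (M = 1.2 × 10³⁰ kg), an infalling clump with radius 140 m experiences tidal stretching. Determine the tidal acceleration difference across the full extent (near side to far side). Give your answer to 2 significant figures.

4.9 × 10⁻¹ m/s²

Differencing GM/(d−r)² and GM/(d+r)² to first order in r/d gives 4GMr/d³.
Δg = 4GMr/d³
   = 4 × (6.674 × 10⁻¹¹) × (1.2 × 10³⁰) × (140) / (4.5 × 10⁷)³
   = 4.9 × 10⁻¹ m/s²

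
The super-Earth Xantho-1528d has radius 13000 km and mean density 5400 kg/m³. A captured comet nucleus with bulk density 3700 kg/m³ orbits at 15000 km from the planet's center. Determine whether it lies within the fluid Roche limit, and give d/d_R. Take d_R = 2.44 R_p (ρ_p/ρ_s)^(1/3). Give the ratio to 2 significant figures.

inside; d/d_R ≈ 0.42

d_R = 2.44 × (13000 km) × (5400/3700)^(1/3) = 35980 km
d/d_R = (15000) / (35980) = 0.42
Since d/d_R < 1, the body is inside the Roche limit.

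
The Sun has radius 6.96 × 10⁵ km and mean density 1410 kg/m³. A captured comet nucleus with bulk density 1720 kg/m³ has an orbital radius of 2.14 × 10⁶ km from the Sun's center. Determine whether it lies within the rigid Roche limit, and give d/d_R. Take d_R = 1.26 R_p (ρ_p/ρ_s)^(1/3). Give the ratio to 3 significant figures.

outside; d/d_R ≈ 2.61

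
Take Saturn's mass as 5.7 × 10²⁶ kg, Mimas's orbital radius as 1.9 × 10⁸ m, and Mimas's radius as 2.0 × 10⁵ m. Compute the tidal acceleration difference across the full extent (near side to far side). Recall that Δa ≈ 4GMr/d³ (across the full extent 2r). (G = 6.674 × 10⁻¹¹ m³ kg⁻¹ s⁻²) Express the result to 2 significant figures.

4.4 × 10⁻³ m/s²

a_tidal = 4GMr/d³
        = 4 × (6.674 × 10⁻¹¹) × (5.7 × 10²⁶) × (2.0 × 10⁵) / (1.9 × 10⁸)³
        = 4.4 × 10⁻³ m/s²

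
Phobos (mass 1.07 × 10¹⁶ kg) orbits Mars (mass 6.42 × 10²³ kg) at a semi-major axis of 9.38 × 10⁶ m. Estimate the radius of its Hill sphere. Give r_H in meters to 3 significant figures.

1.66 × 10⁴ m

r_H ≈ a (m/3M)^(1/3)
    = (9.38 × 10⁶) × (1.07 × 10¹⁶ / (3 × 6.42 × 10²³))^(1/3)
    = 1.66 × 10⁴ m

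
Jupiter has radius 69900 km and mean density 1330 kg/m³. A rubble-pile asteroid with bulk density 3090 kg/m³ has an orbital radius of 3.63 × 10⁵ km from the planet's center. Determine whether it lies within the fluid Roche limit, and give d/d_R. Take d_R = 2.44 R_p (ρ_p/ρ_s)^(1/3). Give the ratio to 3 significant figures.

d_R = 2.44 × (69900 km) × (1330/3090)^(1/3) = 1.288 × 10⁵ km
d/d_R = (3.63 × 10⁵) / (1.288 × 10⁵) = 2.82
Since d/d_R > 1, the body is outside the Roche limit.

outside; d/d_R ≈ 2.82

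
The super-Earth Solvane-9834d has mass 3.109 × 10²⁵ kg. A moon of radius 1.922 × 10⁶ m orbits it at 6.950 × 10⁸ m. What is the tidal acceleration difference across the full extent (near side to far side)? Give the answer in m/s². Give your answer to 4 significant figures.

4.752 × 10⁻⁵ m/s²

Δg = 4GMr/d³
   = 4 × (6.674 × 10⁻¹¹) × (3.109 × 10²⁵) × (1.922 × 10⁶) / (6.950 × 10⁸)³
   = 4.752 × 10⁻⁵ m/s²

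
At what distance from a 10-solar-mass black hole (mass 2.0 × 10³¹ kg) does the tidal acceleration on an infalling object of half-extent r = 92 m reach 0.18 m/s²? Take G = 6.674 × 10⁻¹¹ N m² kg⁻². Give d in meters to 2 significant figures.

1.1 × 10⁸ m

2GMr/d³ = a_tidal  ⇒  d = (2GMr / a_tidal)^(1/3)
d = (2 × 6.674×10⁻¹¹ × (2.0 × 10³¹) × (92) / (0.18))^(1/3)
  = 1.1 × 10⁸ m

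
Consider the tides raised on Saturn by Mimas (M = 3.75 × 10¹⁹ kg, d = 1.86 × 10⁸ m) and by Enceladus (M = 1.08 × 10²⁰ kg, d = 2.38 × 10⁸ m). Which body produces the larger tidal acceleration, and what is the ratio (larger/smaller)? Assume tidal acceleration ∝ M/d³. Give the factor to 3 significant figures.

Tidal acceleration ∝ M/d³, so compare M/d³ for each.
Mimas: (3.75 × 10¹⁹) / (1.86 × 10⁸)³ = 5.828 × 10⁻⁶
Enceladus: (1.08 × 10²⁰) / (2.38 × 10⁸)³ = 8.011 × 10⁻⁶
Ratio (larger/smaller) = 1.37

Enceladus, by a factor of ≈ 1.37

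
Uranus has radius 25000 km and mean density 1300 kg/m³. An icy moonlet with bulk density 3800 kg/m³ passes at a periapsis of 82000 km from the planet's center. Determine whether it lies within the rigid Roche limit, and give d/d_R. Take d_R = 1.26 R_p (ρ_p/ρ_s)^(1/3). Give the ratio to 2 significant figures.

d_R = 1.26 × (25000 km) × (1300/3800)^(1/3) = 22030 km
d/d_R = (82000) / (22030) = 3.7
Since d/d_R > 1, the body is outside the Roche limit.

outside; d/d_R ≈ 3.7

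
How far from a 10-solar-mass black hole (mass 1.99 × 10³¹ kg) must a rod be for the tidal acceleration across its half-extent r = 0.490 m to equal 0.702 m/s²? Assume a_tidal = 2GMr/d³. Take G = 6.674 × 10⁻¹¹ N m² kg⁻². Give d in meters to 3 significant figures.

1.23 × 10⁷ m

2GMr/d³ = a_tidal  ⇒  d = (2GMr / a_tidal)^(1/3)
d = (2 × 6.674×10⁻¹¹ × (1.99 × 10³¹) × (0.490) / (0.702))^(1/3)
  = 1.23 × 10⁷ m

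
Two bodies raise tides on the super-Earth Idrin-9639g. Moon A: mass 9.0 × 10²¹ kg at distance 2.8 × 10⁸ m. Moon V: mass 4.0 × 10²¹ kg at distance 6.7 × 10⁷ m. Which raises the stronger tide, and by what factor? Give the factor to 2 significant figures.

Compare M/d³ for the two perturbers:
Moon A: (9.0 × 10²¹) / (2.8 × 10⁸)³ = 4.100 × 10⁻⁴
Moon V: (4.0 × 10²¹) / (6.7 × 10⁷)³ = 1.330 × 10⁻²
Ratio (larger/smaller) = 32

Moon V, by a factor of ≈ 32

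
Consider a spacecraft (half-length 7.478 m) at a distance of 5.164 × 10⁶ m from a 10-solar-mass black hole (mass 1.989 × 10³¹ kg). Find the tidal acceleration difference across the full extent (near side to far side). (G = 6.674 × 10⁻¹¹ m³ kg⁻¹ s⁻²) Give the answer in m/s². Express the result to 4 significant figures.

2.883 × 10² m/s²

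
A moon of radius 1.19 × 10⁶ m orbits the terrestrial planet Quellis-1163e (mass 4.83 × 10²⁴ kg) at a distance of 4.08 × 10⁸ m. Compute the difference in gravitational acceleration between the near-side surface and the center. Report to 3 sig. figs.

1.13 × 10⁻⁵ m/s²

a_tidal = 2GMr/d³
        = 2 × (6.674 × 10⁻¹¹) × (4.83 × 10²⁴) × (1.19 × 10⁶) / (4.08 × 10⁸)³
        = 1.13 × 10⁻⁵ m/s²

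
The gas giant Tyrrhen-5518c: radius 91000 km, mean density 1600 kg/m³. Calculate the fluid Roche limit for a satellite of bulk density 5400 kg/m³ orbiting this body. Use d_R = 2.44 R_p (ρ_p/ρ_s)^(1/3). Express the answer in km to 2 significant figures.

1.5 × 10⁵ km

d_R = 2.44 × 91000 km × (1600/5400)^(1/3)
    = 1.5 × 10⁵ km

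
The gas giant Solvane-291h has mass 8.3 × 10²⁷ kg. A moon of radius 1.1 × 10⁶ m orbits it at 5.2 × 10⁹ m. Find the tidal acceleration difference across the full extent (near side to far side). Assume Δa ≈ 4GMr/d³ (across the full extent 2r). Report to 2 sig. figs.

a_tidal = 4GMr/d³
        = 4 × (6.674 × 10⁻¹¹) × (8.3 × 10²⁷) × (1.1 × 10⁶) / (5.2 × 10⁹)³
        = 1.7 × 10⁻⁵ m/s²

1.7 × 10⁻⁵ m/s²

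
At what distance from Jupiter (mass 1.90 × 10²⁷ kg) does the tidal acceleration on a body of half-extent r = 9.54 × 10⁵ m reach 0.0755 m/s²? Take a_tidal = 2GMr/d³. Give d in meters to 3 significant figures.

1.47 × 10⁸ m

2GMr/d³ = a_tidal  ⇒  d = (2GMr / a_tidal)^(1/3)
d = (2 × 6.674×10⁻¹¹ × (1.90 × 10²⁷) × (9.54 × 10⁵) / (0.0755))^(1/3)
  = 1.47 × 10⁸ m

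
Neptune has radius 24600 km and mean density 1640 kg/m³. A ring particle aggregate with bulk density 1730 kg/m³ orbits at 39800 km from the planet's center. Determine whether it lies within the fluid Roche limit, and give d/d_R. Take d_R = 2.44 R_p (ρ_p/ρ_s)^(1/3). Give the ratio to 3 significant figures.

inside; d/d_R ≈ 0.675

d_R = 2.44 × (24600 km) × (1640/1730)^(1/3) = 58960 km
d/d_R = (39800) / (58960) = 0.675
Since d/d_R < 1, the body is inside the Roche limit.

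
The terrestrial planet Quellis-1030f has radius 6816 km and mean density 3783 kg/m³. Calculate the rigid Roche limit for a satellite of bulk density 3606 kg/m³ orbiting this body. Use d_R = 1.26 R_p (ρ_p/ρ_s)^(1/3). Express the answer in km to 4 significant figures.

8726 km

d_R = 1.26 × 6816 km × (3783/3606)^(1/3)
    = 8726 km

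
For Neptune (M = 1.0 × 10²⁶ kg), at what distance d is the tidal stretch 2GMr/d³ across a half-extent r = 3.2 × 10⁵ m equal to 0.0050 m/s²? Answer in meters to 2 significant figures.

9.5 × 10⁷ m

2GMr/d³ = a_tidal  ⇒  d = (2GMr / a_tidal)^(1/3)
d = (2 × 6.674×10⁻¹¹ × (1.0 × 10²⁶) × (3.2 × 10⁵) / (0.0050))^(1/3)
  = 9.5 × 10⁷ m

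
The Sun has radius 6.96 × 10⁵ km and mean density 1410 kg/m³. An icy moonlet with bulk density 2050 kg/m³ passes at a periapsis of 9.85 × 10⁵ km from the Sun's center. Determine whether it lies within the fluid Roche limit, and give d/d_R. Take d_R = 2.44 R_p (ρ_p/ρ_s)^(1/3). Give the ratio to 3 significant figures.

inside; d/d_R ≈ 0.657

d_R = 2.44 × (6.96 × 10⁵ km) × (1410/2050)^(1/3) = 1.499 × 10⁶ km
d/d_R = (9.85 × 10⁵) / (1.499 × 10⁶) = 0.657
Since d/d_R < 1, the body is inside the Roche limit.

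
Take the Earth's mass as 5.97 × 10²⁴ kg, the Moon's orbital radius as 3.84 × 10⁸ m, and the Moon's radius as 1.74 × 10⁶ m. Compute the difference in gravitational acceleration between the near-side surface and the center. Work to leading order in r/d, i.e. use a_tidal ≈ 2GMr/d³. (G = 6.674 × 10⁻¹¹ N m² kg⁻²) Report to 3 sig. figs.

The tidal stretch is the gradient of GM/d² times the body's extent r, hence the 1/d³ dependence.
Δa = 2GMr/d³
   = 2 × (6.674 × 10⁻¹¹) × (5.97 × 10²⁴) × (1.74 × 10⁶) / (3.84 × 10⁸)³
   = 2.45 × 10⁻⁵ m/s²

2.45 × 10⁻⁵ m/s²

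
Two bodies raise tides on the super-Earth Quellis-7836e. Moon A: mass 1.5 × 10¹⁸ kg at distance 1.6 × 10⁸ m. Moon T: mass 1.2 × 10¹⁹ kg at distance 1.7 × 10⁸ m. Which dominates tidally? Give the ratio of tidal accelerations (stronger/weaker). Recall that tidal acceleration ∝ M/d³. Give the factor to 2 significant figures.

The tide-raising term goes as M/d³ (the gradient of a 1/d² field).
Moon A: (1.5 × 10¹⁸) / (1.6 × 10⁸)³ = 3.662 × 10⁻⁷
Moon T: (1.2 × 10¹⁹) / (1.7 × 10⁸)³ = 2.442 × 10⁻⁶
Ratio (larger/smaller) = 6.7

Moon T, by a factor of ≈ 6.7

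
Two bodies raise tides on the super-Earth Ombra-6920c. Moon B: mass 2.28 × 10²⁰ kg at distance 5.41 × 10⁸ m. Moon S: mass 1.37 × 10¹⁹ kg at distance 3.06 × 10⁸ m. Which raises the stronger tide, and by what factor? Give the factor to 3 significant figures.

The tide-raising term goes as M/d³ (the gradient of a 1/d² field).
Moon B: (2.28 × 10²⁰) / (5.41 × 10⁸)³ = 1.440 × 10⁻⁶
Moon S: (1.37 × 10¹⁹) / (3.06 × 10⁸)³ = 4.781 × 10⁻⁷
Ratio (larger/smaller) = 3.01

Moon B, by a factor of ≈ 3.01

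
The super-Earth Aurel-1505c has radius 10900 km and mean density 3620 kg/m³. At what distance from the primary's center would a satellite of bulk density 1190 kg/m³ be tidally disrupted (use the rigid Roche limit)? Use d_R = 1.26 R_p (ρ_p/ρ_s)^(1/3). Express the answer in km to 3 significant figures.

19900 km

d_R = 1.26 × 10900 km × (3620/1190)^(1/3)
    = 19900 km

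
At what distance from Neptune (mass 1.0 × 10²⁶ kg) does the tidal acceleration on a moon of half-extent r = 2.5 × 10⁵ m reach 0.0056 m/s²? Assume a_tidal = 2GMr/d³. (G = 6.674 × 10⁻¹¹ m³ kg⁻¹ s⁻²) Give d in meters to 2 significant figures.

2GMr/d³ = a_tidal  ⇒  d = (2GMr / a_tidal)^(1/3)
d = (2 × 6.674×10⁻¹¹ × (1.0 × 10²⁶) × (2.5 × 10⁵) / (0.0056))^(1/3)
  = 8.4 × 10⁷ m

8.4 × 10⁷ m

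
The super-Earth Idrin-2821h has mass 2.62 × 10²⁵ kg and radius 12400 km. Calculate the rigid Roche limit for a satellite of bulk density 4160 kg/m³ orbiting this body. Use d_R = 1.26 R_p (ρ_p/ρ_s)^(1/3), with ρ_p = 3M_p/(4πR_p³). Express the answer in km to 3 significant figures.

14400 km

ρ_p = 3M_p/(4πR_p³) = 3 × (2.62 × 10²⁵) / (4π × (1.24 × 10⁷ m)³) = 3280 kg/m³
d_R = 1.26 × 12400 km × (3280/4160)^(1/3)
    = 14400 km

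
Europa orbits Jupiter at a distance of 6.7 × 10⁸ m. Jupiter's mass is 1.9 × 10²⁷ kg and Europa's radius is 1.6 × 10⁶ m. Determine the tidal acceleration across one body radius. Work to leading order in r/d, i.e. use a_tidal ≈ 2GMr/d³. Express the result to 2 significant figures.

The tidal stretch is the gradient of GM/d² times the body's extent r, hence the 1/d³ dependence.
Δg = 2GMr/d³
   = 2 × (6.674 × 10⁻¹¹) × (1.9 × 10²⁷) × (1.6 × 10⁶) / (6.7 × 10⁸)³
   = 1.3 × 10⁻³ m/s²

1.3 × 10⁻³ m/s²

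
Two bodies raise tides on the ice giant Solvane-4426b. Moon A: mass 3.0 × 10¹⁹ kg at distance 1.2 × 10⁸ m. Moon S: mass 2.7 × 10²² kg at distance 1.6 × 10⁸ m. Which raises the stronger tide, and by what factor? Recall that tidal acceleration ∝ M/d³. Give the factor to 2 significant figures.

Tidal acceleration ∝ M/d³, so compare M/d³ for each.
Moon A: (3.0 × 10¹⁹) / (1.2 × 10⁸)³ = 1.736 × 10⁻⁵
Moon S: (2.7 × 10²²) / (1.6 × 10⁸)³ = 6.592 × 10⁻³
Ratio (larger/smaller) = 380

Moon S, by a factor of ≈ 380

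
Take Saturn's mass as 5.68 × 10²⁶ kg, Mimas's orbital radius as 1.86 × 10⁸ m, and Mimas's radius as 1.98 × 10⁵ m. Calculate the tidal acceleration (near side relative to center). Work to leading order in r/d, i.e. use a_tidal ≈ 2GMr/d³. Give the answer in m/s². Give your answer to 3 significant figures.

Δg = 2GMr/d³
   = 2 × (6.674 × 10⁻¹¹) × (5.68 × 10²⁶) × (1.98 × 10⁵) / (1.86 × 10⁸)³
   = 2.33 × 10⁻³ m/s²

2.33 × 10⁻³ m/s²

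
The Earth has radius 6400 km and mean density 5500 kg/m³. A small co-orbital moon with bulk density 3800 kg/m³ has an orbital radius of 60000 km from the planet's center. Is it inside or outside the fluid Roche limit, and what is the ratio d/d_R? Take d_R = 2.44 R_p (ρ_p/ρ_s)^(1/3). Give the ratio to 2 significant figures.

outside; d/d_R ≈ 3.4

d_R = 2.44 × (6400 km) × (5500/3800)^(1/3) = 17660 km
d/d_R = (60000) / (17660) = 3.4
Since d/d_R > 1, the body is outside the Roche limit.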